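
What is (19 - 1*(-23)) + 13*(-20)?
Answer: -218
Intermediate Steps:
(19 - 1*(-23)) + 13*(-20) = (19 + 23) - 260 = 42 - 260 = -218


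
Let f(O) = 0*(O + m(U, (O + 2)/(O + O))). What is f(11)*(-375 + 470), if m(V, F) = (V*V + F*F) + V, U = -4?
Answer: 0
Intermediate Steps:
m(V, F) = V + F² + V² (m(V, F) = (V² + F²) + V = (F² + V²) + V = V + F² + V²)
f(O) = 0 (f(O) = 0*(O + (-4 + ((O + 2)/(O + O))² + (-4)²)) = 0*(O + (-4 + ((2 + O)/((2*O)))² + 16)) = 0*(O + (-4 + ((2 + O)*(1/(2*O)))² + 16)) = 0*(O + (-4 + ((2 + O)/(2*O))² + 16)) = 0*(O + (-4 + (2 + O)²/(4*O²) + 16)) = 0*(O + (12 + (2 + O)²/(4*O²))) = 0*(12 + O + (2 + O)²/(4*O²)) = 0)
f(11)*(-375 + 470) = 0*(-375 + 470) = 0*95 = 0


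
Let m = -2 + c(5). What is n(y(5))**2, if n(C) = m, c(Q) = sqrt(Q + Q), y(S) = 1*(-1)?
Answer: (2 - sqrt(10))**2 ≈ 1.3509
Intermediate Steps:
y(S) = -1
c(Q) = sqrt(2)*sqrt(Q) (c(Q) = sqrt(2*Q) = sqrt(2)*sqrt(Q))
m = -2 + sqrt(10) (m = -2 + sqrt(2)*sqrt(5) = -2 + sqrt(10) ≈ 1.1623)
n(C) = -2 + sqrt(10)
n(y(5))**2 = (-2 + sqrt(10))**2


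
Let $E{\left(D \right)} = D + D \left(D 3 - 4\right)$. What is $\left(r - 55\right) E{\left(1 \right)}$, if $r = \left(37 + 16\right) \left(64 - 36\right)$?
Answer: $0$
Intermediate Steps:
$E{\left(D \right)} = D + D \left(-4 + 3 D\right)$ ($E{\left(D \right)} = D + D \left(3 D - 4\right) = D + D \left(-4 + 3 D\right)$)
$r = 1484$ ($r = 53 \cdot 28 = 1484$)
$\left(r - 55\right) E{\left(1 \right)} = \left(1484 - 55\right) 3 \cdot 1 \left(-1 + 1\right) = 1429 \cdot 3 \cdot 1 \cdot 0 = 1429 \cdot 0 = 0$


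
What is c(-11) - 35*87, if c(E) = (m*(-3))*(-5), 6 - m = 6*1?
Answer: -3045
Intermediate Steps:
m = 0 (m = 6 - 6 = 0)
c(E) = 0 (c(E) = (0*(-3))*(-5) = 0*(-5) = 0)
c(-11) - 35*87 = 0 - 35*87 = 0 - 3045 = -3045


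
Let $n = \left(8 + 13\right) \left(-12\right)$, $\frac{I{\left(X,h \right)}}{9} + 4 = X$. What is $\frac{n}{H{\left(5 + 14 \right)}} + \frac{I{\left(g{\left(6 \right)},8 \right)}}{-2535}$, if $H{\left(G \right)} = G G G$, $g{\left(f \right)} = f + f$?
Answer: $- \frac{377556}{5795855} \approx -0.065142$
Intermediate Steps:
$g{\left(f \right)} = 2 f$
$I{\left(X,h \right)} = -36 + 9 X$
$n = -252$ ($n = 21 \left(-12\right) = -252$)
$H{\left(G \right)} = G^{3}$ ($H{\left(G \right)} = G^{2} G = G^{3}$)
$\frac{n}{H{\left(5 + 14 \right)}} + \frac{I{\left(g{\left(6 \right)},8 \right)}}{-2535} = - \frac{252}{\left(5 + 14\right)^{3}} + \frac{-36 + 9 \cdot 2 \cdot 6}{-2535} = - \frac{252}{19^{3}} + \left(-36 + 9 \cdot 12\right) \left(- \frac{1}{2535}\right) = - \frac{252}{6859} + \left(-36 + 108\right) \left(- \frac{1}{2535}\right) = \left(-252\right) \frac{1}{6859} + 72 \left(- \frac{1}{2535}\right) = - \frac{252}{6859} - \frac{24}{845} = - \frac{377556}{5795855}$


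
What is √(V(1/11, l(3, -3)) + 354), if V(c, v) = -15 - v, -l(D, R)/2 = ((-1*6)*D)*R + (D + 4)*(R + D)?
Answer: √447 ≈ 21.142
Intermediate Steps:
l(D, R) = -2*(4 + D)*(D + R) + 12*D*R (l(D, R) = -2*(((-1*6)*D)*R + (D + 4)*(R + D)) = -2*((-6*D)*R + (4 + D)*(D + R)) = -2*(-6*D*R + (4 + D)*(D + R)) = -2*((4 + D)*(D + R) - 6*D*R) = -2*(4 + D)*(D + R) + 12*D*R)
√(V(1/11, l(3, -3)) + 354) = √((-15 - (-8*3 - 8*(-3) - 2*3² + 10*3*(-3))) + 354) = √((-15 - (-24 + 24 - 2*9 - 90)) + 354) = √((-15 - (-24 + 24 - 18 - 90)) + 354) = √((-15 - 1*(-108)) + 354) = √((-15 + 108) + 354) = √(93 + 354) = √447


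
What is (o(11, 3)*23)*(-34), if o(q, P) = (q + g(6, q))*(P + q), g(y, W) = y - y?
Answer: -120428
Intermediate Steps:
g(y, W) = 0
o(q, P) = q*(P + q) (o(q, P) = (q + 0)*(P + q) = q*(P + q))
(o(11, 3)*23)*(-34) = ((11*(3 + 11))*23)*(-34) = ((11*14)*23)*(-34) = (154*23)*(-34) = 3542*(-34) = -120428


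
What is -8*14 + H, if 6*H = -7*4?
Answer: -350/3 ≈ -116.67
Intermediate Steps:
H = -14/3 (H = (-7*4)/6 = (1/6)*(-28) = -14/3 ≈ -4.6667)
-8*14 + H = -8*14 - 14/3 = -112 - 14/3 = -350/3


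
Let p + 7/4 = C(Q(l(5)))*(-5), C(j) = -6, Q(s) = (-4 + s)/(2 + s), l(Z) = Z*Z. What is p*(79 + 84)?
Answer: 18419/4 ≈ 4604.8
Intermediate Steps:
l(Z) = Z²
Q(s) = (-4 + s)/(2 + s)
p = 113/4 (p = -7/4 - 6*(-5) = -7/4 + 30 = 113/4 ≈ 28.250)
p*(79 + 84) = 113*(79 + 84)/4 = (113/4)*163 = 18419/4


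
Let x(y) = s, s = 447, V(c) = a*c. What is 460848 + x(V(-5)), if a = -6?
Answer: 461295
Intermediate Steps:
V(c) = -6*c
x(y) = 447
460848 + x(V(-5)) = 460848 + 447 = 461295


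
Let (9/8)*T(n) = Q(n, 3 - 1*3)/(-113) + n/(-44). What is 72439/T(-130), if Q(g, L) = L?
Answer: 7171461/260 ≈ 27583.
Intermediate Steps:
T(n) = -2*n/99 (T(n) = 8*((3 - 1*3)/(-113) + n/(-44))/9 = 8*((3 - 3)*(-1/113) + n*(-1/44))/9 = 8*(0*(-1/113) - n/44)/9 = 8*(0 - n/44)/9 = 8*(-n/44)/9 = -2*n/99)
72439/T(-130) = 72439/((-2/99*(-130))) = 72439/(260/99) = 72439*(99/260) = 7171461/260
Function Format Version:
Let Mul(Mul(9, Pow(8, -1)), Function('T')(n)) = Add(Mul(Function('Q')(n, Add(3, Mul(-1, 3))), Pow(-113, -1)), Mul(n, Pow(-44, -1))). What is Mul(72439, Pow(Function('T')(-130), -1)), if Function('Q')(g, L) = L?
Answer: Rational(7171461, 260) ≈ 27583.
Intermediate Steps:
Function('T')(n) = Mul(Rational(-2, 99), n) (Function('T')(n) = Mul(Rational(8, 9), Add(Mul(Add(3, Mul(-1, 3)), Pow(-113, -1)), Mul(n, Pow(-44, -1)))) = Mul(Rational(8, 9), Add(Mul(Add(3, -3), Rational(-1, 113)), Mul(n, Rational(-1, 44)))) = Mul(Rational(8, 9), Add(Mul(0, Rational(-1, 113)), Mul(Rational(-1, 44), n))) = Mul(Rational(8, 9), Add(0, Mul(Rational(-1, 44), n))) = Mul(Rational(8, 9), Mul(Rational(-1, 44), n)) = Mul(Rational(-2, 99), n))
Mul(72439, Pow(Function('T')(-130), -1)) = Mul(72439, Pow(Mul(Rational(-2, 99), -130), -1)) = Mul(72439, Pow(Rational(260, 99), -1)) = Mul(72439, Rational(99, 260)) = Rational(7171461, 260)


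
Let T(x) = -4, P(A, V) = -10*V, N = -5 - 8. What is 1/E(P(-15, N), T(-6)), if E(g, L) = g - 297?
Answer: -1/167 ≈ -0.0059880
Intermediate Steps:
N = -13
E(g, L) = -297 + g
1/E(P(-15, N), T(-6)) = 1/(-297 - 10*(-13)) = 1/(-297 + 130) = 1/(-167) = -1/167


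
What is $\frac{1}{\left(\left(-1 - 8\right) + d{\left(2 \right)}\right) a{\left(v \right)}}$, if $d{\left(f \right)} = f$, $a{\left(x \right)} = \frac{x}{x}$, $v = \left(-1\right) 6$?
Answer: $- \frac{1}{7} \approx -0.14286$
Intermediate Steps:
$v = -6$
$a{\left(x \right)} = 1$
$\frac{1}{\left(\left(-1 - 8\right) + d{\left(2 \right)}\right) a{\left(v \right)}} = \frac{1}{\left(\left(-1 - 8\right) + 2\right) 1} = \frac{1}{\left(-9 + 2\right) 1} = \frac{1}{\left(-7\right) 1} = \frac{1}{-7} = - \frac{1}{7}$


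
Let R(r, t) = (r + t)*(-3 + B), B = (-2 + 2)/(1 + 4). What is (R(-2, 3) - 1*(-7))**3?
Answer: 64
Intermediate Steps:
B = 0 (B = 0/5 = 0*(1/5) = 0)
R(r, t) = -3*r - 3*t (R(r, t) = (r + t)*(-3 + 0) = (r + t)*(-3) = -3*r - 3*t)
(R(-2, 3) - 1*(-7))**3 = ((-3*(-2) - 3*3) - 1*(-7))**3 = ((6 - 9) + 7)**3 = (-3 + 7)**3 = 4**3 = 64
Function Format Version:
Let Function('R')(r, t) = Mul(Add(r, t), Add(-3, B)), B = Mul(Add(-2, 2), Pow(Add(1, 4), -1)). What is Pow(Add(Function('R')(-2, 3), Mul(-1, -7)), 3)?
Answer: 64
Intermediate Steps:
B = 0 (B = Mul(0, Pow(5, -1)) = Mul(0, Rational(1, 5)) = 0)
Function('R')(r, t) = Add(Mul(-3, r), Mul(-3, t)) (Function('R')(r, t) = Mul(Add(r, t), Add(-3, 0)) = Mul(Add(r, t), -3) = Add(Mul(-3, r), Mul(-3, t)))
Pow(Add(Function('R')(-2, 3), Mul(-1, -7)), 3) = Pow(Add(Add(Mul(-3, -2), Mul(-3, 3)), Mul(-1, -7)), 3) = Pow(Add(Add(6, -9), 7), 3) = Pow(Add(-3, 7), 3) = Pow(4, 3) = 64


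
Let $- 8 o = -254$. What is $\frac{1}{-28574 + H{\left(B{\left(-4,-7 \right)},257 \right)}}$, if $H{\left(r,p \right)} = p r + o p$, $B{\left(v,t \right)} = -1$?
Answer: $- \frac{4}{82685} \approx -4.8376 \cdot 10^{-5}$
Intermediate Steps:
$o = \frac{127}{4}$ ($o = \left(- \frac{1}{8}\right) \left(-254\right) = \frac{127}{4} \approx 31.75$)
$H{\left(r,p \right)} = \frac{127 p}{4} + p r$ ($H{\left(r,p \right)} = p r + \frac{127 p}{4} = \frac{127 p}{4} + p r$)
$\frac{1}{-28574 + H{\left(B{\left(-4,-7 \right)},257 \right)}} = \frac{1}{-28574 + \frac{1}{4} \cdot 257 \left(127 + 4 \left(-1\right)\right)} = \frac{1}{-28574 + \frac{1}{4} \cdot 257 \left(127 - 4\right)} = \frac{1}{-28574 + \frac{1}{4} \cdot 257 \cdot 123} = \frac{1}{-28574 + \frac{31611}{4}} = \frac{1}{- \frac{82685}{4}} = - \frac{4}{82685}$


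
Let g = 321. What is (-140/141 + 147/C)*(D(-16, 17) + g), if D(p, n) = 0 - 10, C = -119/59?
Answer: -55071569/2397 ≈ -22975.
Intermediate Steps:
C = -119/59 (C = -119*1/59 = -119/59 ≈ -2.0169)
D(p, n) = -10
(-140/141 + 147/C)*(D(-16, 17) + g) = (-140/141 + 147/(-119/59))*(-10 + 321) = (-140*1/141 + 147*(-59/119))*311 = (-140/141 - 1239/17)*311 = -177079/2397*311 = -55071569/2397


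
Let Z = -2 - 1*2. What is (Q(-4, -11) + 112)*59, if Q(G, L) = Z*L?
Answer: 9204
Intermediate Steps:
Z = -4 (Z = -2 - 2 = -4)
Q(G, L) = -4*L
(Q(-4, -11) + 112)*59 = (-4*(-11) + 112)*59 = (44 + 112)*59 = 156*59 = 9204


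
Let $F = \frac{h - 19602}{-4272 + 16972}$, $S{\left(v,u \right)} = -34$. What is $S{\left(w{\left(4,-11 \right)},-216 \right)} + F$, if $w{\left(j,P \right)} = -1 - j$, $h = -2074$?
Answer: $- \frac{113369}{3175} \approx -35.707$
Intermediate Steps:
$F = - \frac{5419}{3175}$ ($F = \frac{-2074 - 19602}{-4272 + 16972} = - \frac{21676}{12700} = \left(-21676\right) \frac{1}{12700} = - \frac{5419}{3175} \approx -1.7068$)
$S{\left(w{\left(4,-11 \right)},-216 \right)} + F = -34 - \frac{5419}{3175} = - \frac{113369}{3175}$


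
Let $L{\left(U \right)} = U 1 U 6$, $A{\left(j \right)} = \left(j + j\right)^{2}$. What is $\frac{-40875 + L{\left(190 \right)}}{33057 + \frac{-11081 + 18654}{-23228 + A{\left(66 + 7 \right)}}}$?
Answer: $\frac{335986200}{63197411} \approx 5.3165$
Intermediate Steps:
$A{\left(j \right)} = 4 j^{2}$ ($A{\left(j \right)} = \left(2 j\right)^{2} = 4 j^{2}$)
$L{\left(U \right)} = 6 U^{2}$ ($L{\left(U \right)} = U U 6 = U^{2} \cdot 6 = 6 U^{2}$)
$\frac{-40875 + L{\left(190 \right)}}{33057 + \frac{-11081 + 18654}{-23228 + A{\left(66 + 7 \right)}}} = \frac{-40875 + 6 \cdot 190^{2}}{33057 + \frac{-11081 + 18654}{-23228 + 4 \left(66 + 7\right)^{2}}} = \frac{-40875 + 6 \cdot 36100}{33057 + \frac{7573}{-23228 + 4 \cdot 73^{2}}} = \frac{-40875 + 216600}{33057 + \frac{7573}{-23228 + 4 \cdot 5329}} = \frac{175725}{33057 + \frac{7573}{-23228 + 21316}} = \frac{175725}{33057 + \frac{7573}{-1912}} = \frac{175725}{33057 + 7573 \left(- \frac{1}{1912}\right)} = \frac{175725}{33057 - \frac{7573}{1912}} = \frac{175725}{\frac{63197411}{1912}} = 175725 \cdot \frac{1912}{63197411} = \frac{335986200}{63197411}$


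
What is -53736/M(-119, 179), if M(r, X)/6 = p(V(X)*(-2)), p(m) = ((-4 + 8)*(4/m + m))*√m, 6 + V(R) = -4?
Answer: -2239*√5/202 ≈ -24.785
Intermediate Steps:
V(R) = -10 (V(R) = -6 - 4 = -10)
p(m) = √m*(4*m + 16/m) (p(m) = (4*(m + 4/m))*√m = (4*m + 16/m)*√m = √m*(4*m + 16/m))
M(r, X) = 4848*√5/5 (M(r, X) = 6*(4*(4 + (-10*(-2))²)/√(-10*(-2))) = 6*(4*(4 + 20²)/√20) = 6*(4*(√5/10)*(4 + 400)) = 6*(4*(√5/10)*404) = 6*(808*√5/5) = 4848*√5/5)
-53736/M(-119, 179) = -53736*√5/4848 = -2239*√5/202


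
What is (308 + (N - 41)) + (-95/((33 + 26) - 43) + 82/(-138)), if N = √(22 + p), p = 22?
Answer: 287557/1104 + 2*√11 ≈ 267.10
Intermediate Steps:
N = 2*√11 (N = √(22 + 22) = √44 = 2*√11 ≈ 6.6332)
(308 + (N - 41)) + (-95/((33 + 26) - 43) + 82/(-138)) = (308 + (2*√11 - 41)) + (-95/((33 + 26) - 43) + 82/(-138)) = (308 + (-41 + 2*√11)) + (-95/(59 - 43) + 82*(-1/138)) = (267 + 2*√11) + (-95/16 - 41/69) = (267 + 2*√11) - 7211/1104 = 287557/1104 + 2*√11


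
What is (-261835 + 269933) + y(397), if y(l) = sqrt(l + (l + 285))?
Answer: 8098 + sqrt(1079) ≈ 8130.9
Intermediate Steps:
y(l) = sqrt(285 + 2*l) (y(l) = sqrt(l + (285 + l)) = sqrt(285 + 2*l))
(-261835 + 269933) + y(397) = (-261835 + 269933) + sqrt(285 + 2*397) = 8098 + sqrt(285 + 794) = 8098 + sqrt(1079)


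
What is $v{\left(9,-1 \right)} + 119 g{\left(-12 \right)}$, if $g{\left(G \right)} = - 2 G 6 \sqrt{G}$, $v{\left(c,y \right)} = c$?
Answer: $9 + 34272 i \sqrt{3} \approx 9.0 + 59361.0 i$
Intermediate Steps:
$g{\left(G \right)} = - 12 G^{\frac{3}{2}}$ ($g{\left(G \right)} = - 12 G \sqrt{G} = - 12 G^{\frac{3}{2}}$)
$v{\left(9,-1 \right)} + 119 g{\left(-12 \right)} = 9 + 119 \left(- 12 \left(-12\right)^{\frac{3}{2}}\right) = 9 + 119 \left(- 12 \left(- 24 i \sqrt{3}\right)\right) = 9 + 119 \cdot 288 i \sqrt{3} = 9 + 34272 i \sqrt{3}$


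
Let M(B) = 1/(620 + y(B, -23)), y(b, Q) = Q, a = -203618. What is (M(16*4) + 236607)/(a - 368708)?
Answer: -70627190/170839311 ≈ -0.41341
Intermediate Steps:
M(B) = 1/597 (M(B) = 1/(620 - 23) = 1/597)
(M(16*4) + 236607)/(a - 368708) = (1/597 + 236607)/(-203618 - 368708) = (141254380/597)/(-572326) = (141254380/597)*(-1/572326) = -70627190/170839311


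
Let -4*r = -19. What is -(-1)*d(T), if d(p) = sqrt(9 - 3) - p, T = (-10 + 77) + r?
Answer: -287/4 + sqrt(6) ≈ -69.301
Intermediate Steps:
r = 19/4 (r = -1/4*(-19) = 19/4 ≈ 4.7500)
T = 287/4 (T = (-10 + 77) + 19/4 = 67 + 19/4 = 287/4 ≈ 71.750)
d(p) = sqrt(6) - p
-(-1)*d(T) = -(-1)*(sqrt(6) - 1*287/4) = -(-1)*(sqrt(6) - 287/4) = -(-1)*(-287/4 + sqrt(6)) = -(287/4 - sqrt(6)) = -287/4 + sqrt(6)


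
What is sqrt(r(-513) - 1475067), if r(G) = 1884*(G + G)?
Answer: I*sqrt(3408051) ≈ 1846.1*I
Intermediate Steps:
r(G) = 3768*G (r(G) = 1884*(2*G) = 3768*G)
sqrt(r(-513) - 1475067) = sqrt(3768*(-513) - 1475067) = sqrt(-1932984 - 1475067) = sqrt(-3408051) = I*sqrt(3408051)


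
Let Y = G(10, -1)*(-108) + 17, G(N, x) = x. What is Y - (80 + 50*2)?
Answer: -55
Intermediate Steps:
Y = 125 (Y = -1*(-108) + 17 = 108 + 17 = 125)
Y - (80 + 50*2) = 125 - (80 + 50*2) = 125 - (80 + 100) = 125 - 1*180 = 125 - 180 = -55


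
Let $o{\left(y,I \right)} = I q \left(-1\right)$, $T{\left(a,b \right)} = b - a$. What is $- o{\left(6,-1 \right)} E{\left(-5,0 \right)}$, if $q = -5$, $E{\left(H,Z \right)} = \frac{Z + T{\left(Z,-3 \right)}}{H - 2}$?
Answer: $\frac{15}{7} \approx 2.1429$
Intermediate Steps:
$E{\left(H,Z \right)} = - \frac{3}{-2 + H}$ ($E{\left(H,Z \right)} = \frac{Z - \left(3 + Z\right)}{H - 2} = - \frac{3}{-2 + H}$)
$o{\left(y,I \right)} = 5 I$ ($o{\left(y,I \right)} = I \left(-5\right) \left(-1\right) = - 5 I \left(-1\right) = 5 I$)
$- o{\left(6,-1 \right)} E{\left(-5,0 \right)} = - 5 \left(-1\right) \left(- \frac{3}{-2 - 5}\right) = \left(-1\right) \left(-5\right) \left(- \frac{3}{-7}\right) = 5 \left(\left(-3\right) \left(- \frac{1}{7}\right)\right) = 5 \cdot \frac{3}{7} = \frac{15}{7}$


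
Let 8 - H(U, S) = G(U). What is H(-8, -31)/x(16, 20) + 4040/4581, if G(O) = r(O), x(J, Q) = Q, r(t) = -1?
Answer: 122029/91620 ≈ 1.3319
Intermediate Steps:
G(O) = -1
H(U, S) = 9 (H(U, S) = 8 - 1*(-1) = 8 + 1 = 9)
H(-8, -31)/x(16, 20) + 4040/4581 = 9/20 + 4040/4581 = 122029/91620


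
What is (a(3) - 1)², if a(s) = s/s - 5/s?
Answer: 25/9 ≈ 2.7778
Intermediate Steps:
a(s) = 1 - 5/s
(a(3) - 1)² = ((-5 + 3)/3 - 1)² = ((⅓)*(-2) - 1)² = (-⅔ - 1)² = (-5/3)² = 25/9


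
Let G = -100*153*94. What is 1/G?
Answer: -1/1438200 ≈ -6.9531e-7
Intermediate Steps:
G = -1438200 (G = -15300*94 = -1438200)
1/G = 1/(-1438200) = -1/1438200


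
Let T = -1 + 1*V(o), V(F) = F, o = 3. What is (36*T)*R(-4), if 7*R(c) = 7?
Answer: 72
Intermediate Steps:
T = 2 (T = -1 + 1*3 = -1 + 3 = 2)
R(c) = 1 (R(c) = (1/7)*7 = 1)
(36*T)*R(-4) = (36*2)*1 = 72*1 = 72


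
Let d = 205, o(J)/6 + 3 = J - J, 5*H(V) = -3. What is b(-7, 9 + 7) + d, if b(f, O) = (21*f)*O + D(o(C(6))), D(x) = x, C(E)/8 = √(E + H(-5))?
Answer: -2165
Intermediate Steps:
H(V) = -⅗ (H(V) = (⅕)*(-3) = -⅗)
C(E) = 8*√(-⅗ + E) (C(E) = 8*√(E - ⅗) = 8*√(-⅗ + E))
o(J) = -18 (o(J) = -18 + 6*(J - J) = -18 + 6*0 = -18 + 0 = -18)
b(f, O) = -18 + 21*O*f (b(f, O) = (21*f)*O - 18 = 21*O*f - 18 = -18 + 21*O*f)
b(-7, 9 + 7) + d = (-18 + 21*(9 + 7)*(-7)) + 205 = (-18 + 21*16*(-7)) + 205 = (-18 - 2352) + 205 = -2370 + 205 = -2165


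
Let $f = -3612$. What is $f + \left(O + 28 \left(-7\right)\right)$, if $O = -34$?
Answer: $-3842$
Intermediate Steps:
$f + \left(O + 28 \left(-7\right)\right) = -3612 + \left(-34 + 28 \left(-7\right)\right) = -3612 - 230 = -3842$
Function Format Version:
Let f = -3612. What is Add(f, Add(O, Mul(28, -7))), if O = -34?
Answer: -3842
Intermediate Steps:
Add(f, Add(O, Mul(28, -7))) = Add(-3612, Add(-34, Mul(28, -7))) = Add(-3612, Add(-34, -196)) = Add(-3612, -230) = -3842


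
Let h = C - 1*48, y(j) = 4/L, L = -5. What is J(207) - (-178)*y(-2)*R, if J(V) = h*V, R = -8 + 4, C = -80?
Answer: -129632/5 ≈ -25926.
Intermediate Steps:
y(j) = -⅘ (y(j) = 4/(-5) = 4*(-⅕) = -⅘)
h = -128 (h = -80 - 1*48 = -80 - 48 = -128)
R = -4
J(V) = -128*V
J(207) - (-178)*y(-2)*R = -128*207 - (-178)*(-⅘*(-4)) = -26496 - (-178)*16/5 = -26496 - 1*(-2848/5) = -26496 + 2848/5 = -129632/5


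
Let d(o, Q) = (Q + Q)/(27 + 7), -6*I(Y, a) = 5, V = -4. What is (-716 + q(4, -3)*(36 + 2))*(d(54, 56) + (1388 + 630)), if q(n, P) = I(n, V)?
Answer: -25691322/17 ≈ -1.5113e+6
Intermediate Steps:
I(Y, a) = -⅚ (I(Y, a) = -⅙*5 = -⅚)
q(n, P) = -⅚
d(o, Q) = Q/17 (d(o, Q) = (2*Q)/34 = (2*Q)*(1/34) = Q/17)
(-716 + q(4, -3)*(36 + 2))*(d(54, 56) + (1388 + 630)) = (-716 - 5*(36 + 2)/6)*((1/17)*56 + (1388 + 630)) = (-716 - ⅚*38)*(56/17 + 2018) = (-716 - 95/3)*(34362/17) = -2243/3*34362/17 = -25691322/17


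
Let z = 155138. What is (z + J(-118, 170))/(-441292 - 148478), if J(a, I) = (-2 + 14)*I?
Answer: -78589/294885 ≈ -0.26651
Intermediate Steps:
J(a, I) = 12*I
(z + J(-118, 170))/(-441292 - 148478) = (155138 + 12*170)/(-441292 - 148478) = (155138 + 2040)/(-589770) = 157178*(-1/589770) = -78589/294885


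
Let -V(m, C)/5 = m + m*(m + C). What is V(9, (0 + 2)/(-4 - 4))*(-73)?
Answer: 128115/4 ≈ 32029.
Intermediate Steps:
V(m, C) = -5*m - 5*m*(C + m) (V(m, C) = -5*(m + m*(m + C)) = -5*(m + m*(C + m)) = -5*m - 5*m*(C + m))
V(9, (0 + 2)/(-4 - 4))*(-73) = -5*9*(1 + (0 + 2)/(-4 - 4) + 9)*(-73) = -5*9*(1 + 2/(-8) + 9)*(-73) = -5*9*(1 + 2*(-⅛) + 9)*(-73) = -5*9*(1 - ¼ + 9)*(-73) = -5*9*39/4*(-73) = -1755/4*(-73) = 128115/4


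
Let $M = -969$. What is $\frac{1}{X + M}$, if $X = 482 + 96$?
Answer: $- \frac{1}{391} \approx -0.0025575$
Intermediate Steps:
$X = 578$
$\frac{1}{X + M} = \frac{1}{578 - 969} = \frac{1}{-391} = - \frac{1}{391}$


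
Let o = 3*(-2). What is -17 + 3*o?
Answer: -35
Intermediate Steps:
o = -6
-17 + 3*o = -17 + 3*(-6) = -17 - 18 = -35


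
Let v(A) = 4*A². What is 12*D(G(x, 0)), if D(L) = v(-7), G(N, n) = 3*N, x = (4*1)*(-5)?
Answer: 2352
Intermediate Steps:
x = -20 (x = 4*(-5) = -20)
D(L) = 196 (D(L) = 4*(-7)² = 4*49 = 196)
12*D(G(x, 0)) = 12*196 = 2352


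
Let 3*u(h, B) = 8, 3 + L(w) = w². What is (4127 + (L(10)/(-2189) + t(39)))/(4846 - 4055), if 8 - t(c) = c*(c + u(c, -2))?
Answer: 784899/247357 ≈ 3.1731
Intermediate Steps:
L(w) = -3 + w²
u(h, B) = 8/3 (u(h, B) = (⅓)*8 = 8/3)
t(c) = 8 - c*(8/3 + c) (t(c) = 8 - c*(c + 8/3) = 8 - c*(8/3 + c))
(4127 + (L(10)/(-2189) + t(39)))/(4846 - 4055) = (4127 + ((-3 + 10²)/(-2189) + (8 - 1*39² - 8/3*39)))/(4846 - 4055) = (4127 + ((-3 + 100)*(-1/2189) + (8 - 1*1521 - 104)))/791 = (4127 + (97*(-1/2189) + (8 - 1521 - 104)))*(1/791) = (4127 + (-97/2189 - 1617))*(1/791) = (4127 - 3539710/2189)*(1/791) = (5494293/2189)*(1/791) = 784899/247357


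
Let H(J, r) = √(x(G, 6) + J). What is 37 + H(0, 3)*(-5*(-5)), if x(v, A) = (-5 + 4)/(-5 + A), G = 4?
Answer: 37 + 25*I ≈ 37.0 + 25.0*I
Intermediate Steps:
x(v, A) = -1/(-5 + A)
H(J, r) = √(-1 + J) (H(J, r) = √(-1/(-5 + 6) + J) = √(-1/1 + J) = √(-1*1 + J) = √(-1 + J))
37 + H(0, 3)*(-5*(-5)) = 37 + √(-1 + 0)*(-5*(-5)) = 37 + √(-1)*25 = 37 + I*25 = 37 + 25*I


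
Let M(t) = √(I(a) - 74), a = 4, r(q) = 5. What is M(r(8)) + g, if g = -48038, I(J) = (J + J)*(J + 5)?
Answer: -48038 + I*√2 ≈ -48038.0 + 1.4142*I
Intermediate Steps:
I(J) = 2*J*(5 + J) (I(J) = (2*J)*(5 + J) = 2*J*(5 + J))
M(t) = I*√2 (M(t) = √(2*4*(5 + 4) - 74) = √(2*4*9 - 74) = √(72 - 74) = √(-2) = I*√2)
M(r(8)) + g = I*√2 - 48038 = -48038 + I*√2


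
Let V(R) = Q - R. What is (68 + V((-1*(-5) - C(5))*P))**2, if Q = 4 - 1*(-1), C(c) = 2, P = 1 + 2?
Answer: 4096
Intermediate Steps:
P = 3
Q = 5 (Q = 4 + 1 = 5)
V(R) = 5 - R
(68 + V((-1*(-5) - C(5))*P))**2 = (68 + (5 - (-1*(-5) - 1*2)*3))**2 = (68 + (5 - (5 - 2)*3))**2 = (68 + (5 - 3*3))**2 = (68 + (5 - 1*9))**2 = (68 + (5 - 9))**2 = (68 - 4)**2 = 64**2 = 4096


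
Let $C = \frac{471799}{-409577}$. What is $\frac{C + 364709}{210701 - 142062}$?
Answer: $\frac{149375946294}{28112955703} \approx 5.3134$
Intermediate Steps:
$C = - \frac{471799}{409577}$ ($C = 471799 \left(- \frac{1}{409577}\right) = - \frac{471799}{409577} \approx -1.1519$)
$\frac{C + 364709}{210701 - 142062} = \frac{- \frac{471799}{409577} + 364709}{210701 - 142062} = \frac{149375946294}{409577 \left(210701 - 142062\right)} = \frac{149375946294}{409577 \cdot 68639} = \frac{149375946294}{409577} \cdot \frac{1}{68639} = \frac{149375946294}{28112955703}$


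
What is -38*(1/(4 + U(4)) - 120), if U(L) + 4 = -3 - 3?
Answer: 13699/3 ≈ 4566.3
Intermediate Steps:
U(L) = -10 (U(L) = -4 + (-3 - 3) = -4 - 6 = -10)
-38*(1/(4 + U(4)) - 120) = -38*(1/(4 - 10) - 120) = -38*(1/(-6) - 120) = -38*(-⅙ - 120) = -38*(-721/6) = 13699/3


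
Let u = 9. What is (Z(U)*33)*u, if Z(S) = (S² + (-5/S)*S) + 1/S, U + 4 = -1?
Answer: 29403/5 ≈ 5880.6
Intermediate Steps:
U = -5 (U = -4 - 1 = -5)
Z(S) = -5 + 1/S + S² (Z(S) = (S² - 5) + 1/S = (-5 + S²) + 1/S = -5 + 1/S + S²)
(Z(U)*33)*u = ((-5 + 1/(-5) + (-5)²)*33)*9 = ((-5 - ⅕ + 25)*33)*9 = ((99/5)*33)*9 = (3267/5)*9 = 29403/5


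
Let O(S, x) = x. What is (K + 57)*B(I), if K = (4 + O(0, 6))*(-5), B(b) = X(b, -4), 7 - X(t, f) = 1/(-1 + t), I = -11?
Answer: 595/12 ≈ 49.583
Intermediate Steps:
X(t, f) = 7 - 1/(-1 + t)
B(b) = (-8 + 7*b)/(-1 + b)
K = -50 (K = (4 + 6)*(-5) = 10*(-5) = -50)
(K + 57)*B(I) = (-50 + 57)*((-8 + 7*(-11))/(-1 - 11)) = 7*((-8 - 77)/(-12)) = 7*(-1/12*(-85)) = 7*(85/12) = 595/12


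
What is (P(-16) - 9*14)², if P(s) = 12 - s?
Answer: 9604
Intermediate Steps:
(P(-16) - 9*14)² = ((12 - 1*(-16)) - 9*14)² = ((12 + 16) - 126)² = (28 - 126)² = (-98)² = 9604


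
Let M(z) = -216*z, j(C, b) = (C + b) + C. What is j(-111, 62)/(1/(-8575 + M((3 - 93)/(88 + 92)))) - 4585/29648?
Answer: 40164733975/29648 ≈ 1.3547e+6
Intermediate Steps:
j(C, b) = b + 2*C
j(-111, 62)/(1/(-8575 + M((3 - 93)/(88 + 92)))) - 4585/29648 = (62 + 2*(-111))/(1/(-8575 - 216*(3 - 93)/(88 + 92))) - 4585/29648 = (62 - 222)/(1/(-8575 - (-19440)/180)) - 4585*1/29648 = -160/(1/(-8575 - (-19440)/180)) - 4585/29648 = -160/(1/(-8575 - 216*(-½))) - 4585/29648 = -160/(1/(-8575 + 108)) - 4585/29648 = -160/(1/(-8467)) - 4585/29648 = -160/(-1/8467) - 4585/29648 = -160*(-8467) - 4585/29648 = 1354720 - 4585/29648 = 40164733975/29648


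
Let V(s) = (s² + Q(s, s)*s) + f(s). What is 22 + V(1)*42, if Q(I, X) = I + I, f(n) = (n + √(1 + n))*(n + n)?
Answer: 232 + 84*√2 ≈ 350.79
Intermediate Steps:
f(n) = 2*n*(n + √(1 + n)) (f(n) = (n + √(1 + n))*(2*n) = 2*n*(n + √(1 + n)))
Q(I, X) = 2*I
V(s) = 3*s² + 2*s*(s + √(1 + s)) (V(s) = (s² + (2*s)*s) + 2*s*(s + √(1 + s)) = (s² + 2*s²) + 2*s*(s + √(1 + s)) = 3*s² + 2*s*(s + √(1 + s)))
22 + V(1)*42 = 22 + (1*(2*√(1 + 1) + 5*1))*42 = 22 + (1*(2*√2 + 5))*42 = 22 + (1*(5 + 2*√2))*42 = 22 + (5 + 2*√2)*42 = 22 + (210 + 84*√2) = 232 + 84*√2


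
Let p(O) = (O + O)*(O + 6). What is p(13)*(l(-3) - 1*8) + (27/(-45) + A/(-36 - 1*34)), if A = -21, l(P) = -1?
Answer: -44463/10 ≈ -4446.3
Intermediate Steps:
p(O) = 2*O*(6 + O) (p(O) = (2*O)*(6 + O) = 2*O*(6 + O))
p(13)*(l(-3) - 1*8) + (27/(-45) + A/(-36 - 1*34)) = (2*13*(6 + 13))*(-1 - 1*8) + (27/(-45) - 21/(-36 - 1*34)) = (2*13*19)*(-1 - 8) + (27*(-1/45) - 21/(-36 - 34)) = 494*(-9) + (-⅗ - 21/(-70)) = -4446 + (-⅗ - 21*(-1/70)) = -4446 + (-⅗ + 3/10) = -4446 - 3/10 = -44463/10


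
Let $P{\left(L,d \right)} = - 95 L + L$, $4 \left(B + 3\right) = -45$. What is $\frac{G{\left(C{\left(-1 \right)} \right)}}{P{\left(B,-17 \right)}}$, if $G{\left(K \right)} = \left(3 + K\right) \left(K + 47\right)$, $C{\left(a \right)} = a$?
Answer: $\frac{184}{2679} \approx 0.068682$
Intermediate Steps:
$B = - \frac{57}{4}$ ($B = -3 + \frac{1}{4} \left(-45\right) = -3 - \frac{45}{4} = - \frac{57}{4} \approx -14.25$)
$P{\left(L,d \right)} = - 94 L$
$G{\left(K \right)} = \left(3 + K\right) \left(47 + K\right)$
$\frac{G{\left(C{\left(-1 \right)} \right)}}{P{\left(B,-17 \right)}} = \frac{141 + \left(-1\right)^{2} + 50 \left(-1\right)}{\left(-94\right) \left(- \frac{57}{4}\right)} = \frac{141 + 1 - 50}{\frac{2679}{2}} = 92 \cdot \frac{2}{2679} = \frac{184}{2679}$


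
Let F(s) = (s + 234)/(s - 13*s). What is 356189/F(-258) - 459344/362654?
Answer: -8331682311259/181327 ≈ -4.5948e+7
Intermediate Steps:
F(s) = -(234 + s)/(12*s) (F(s) = (234 + s)/((-12*s)) = (234 + s)*(-1/(12*s)) = -(234 + s)/(12*s))
356189/F(-258) - 459344/362654 = 356189/(((1/12)*(-234 - 1*(-258))/(-258))) - 459344/362654 = 356189/(((1/12)*(-1/258)*(-234 + 258))) - 459344*1/362654 = 356189/(((1/12)*(-1/258)*24)) - 229672/181327 = 356189/(-1/129) - 229672/181327 = 356189*(-129) - 229672/181327 = -45948381 - 229672/181327 = -8331682311259/181327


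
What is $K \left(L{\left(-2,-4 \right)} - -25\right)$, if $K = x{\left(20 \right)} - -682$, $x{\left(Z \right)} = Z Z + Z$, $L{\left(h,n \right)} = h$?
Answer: $25346$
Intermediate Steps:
$x{\left(Z \right)} = Z + Z^{2}$ ($x{\left(Z \right)} = Z^{2} + Z = Z + Z^{2}$)
$K = 1102$ ($K = 20 \left(1 + 20\right) - -682 = 20 \cdot 21 + 682 = 420 + 682 = 1102$)
$K \left(L{\left(-2,-4 \right)} - -25\right) = 1102 \left(-2 - -25\right) = 1102 \left(-2 + 25\right) = 1102 \cdot 23 = 25346$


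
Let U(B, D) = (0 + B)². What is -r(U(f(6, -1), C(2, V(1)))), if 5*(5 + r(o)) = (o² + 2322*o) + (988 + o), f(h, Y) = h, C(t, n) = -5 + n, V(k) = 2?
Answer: -85887/5 ≈ -17177.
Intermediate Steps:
U(B, D) = B²
r(o) = 963/5 + o²/5 + 2323*o/5 (r(o) = -5 + ((o² + 2322*o) + (988 + o))/5 = -5 + (988 + o² + 2323*o)/5 = -5 + (988/5 + o²/5 + 2323*o/5) = 963/5 + o²/5 + 2323*o/5)
-r(U(f(6, -1), C(2, V(1)))) = -(963/5 + (6²)²/5 + (2323/5)*6²) = -(963/5 + (⅕)*36² + (2323/5)*36) = -(963/5 + (⅕)*1296 + 83628/5) = -(963/5 + 1296/5 + 83628/5) = -1*85887/5 = -85887/5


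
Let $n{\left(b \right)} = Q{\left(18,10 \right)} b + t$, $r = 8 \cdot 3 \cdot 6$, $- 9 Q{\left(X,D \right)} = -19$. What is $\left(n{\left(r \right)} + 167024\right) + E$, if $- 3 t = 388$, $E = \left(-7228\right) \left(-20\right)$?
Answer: $\frac{935276}{3} \approx 3.1176 \cdot 10^{5}$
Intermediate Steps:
$Q{\left(X,D \right)} = \frac{19}{9}$ ($Q{\left(X,D \right)} = \left(- \frac{1}{9}\right) \left(-19\right) = \frac{19}{9}$)
$E = 144560$
$t = - \frac{388}{3}$ ($t = \left(- \frac{1}{3}\right) 388 = - \frac{388}{3} \approx -129.33$)
$r = 144$ ($r = 24 \cdot 6 = 144$)
$n{\left(b \right)} = - \frac{388}{3} + \frac{19 b}{9}$ ($n{\left(b \right)} = \frac{19 b}{9} - \frac{388}{3} = - \frac{388}{3} + \frac{19 b}{9}$)
$\left(n{\left(r \right)} + 167024\right) + E = \left(\left(- \frac{388}{3} + \frac{19}{9} \cdot 144\right) + 167024\right) + 144560 = \left(\left(- \frac{388}{3} + 304\right) + 167024\right) + 144560 = \left(\frac{524}{3} + 167024\right) + 144560 = \frac{501596}{3} + 144560 = \frac{935276}{3}$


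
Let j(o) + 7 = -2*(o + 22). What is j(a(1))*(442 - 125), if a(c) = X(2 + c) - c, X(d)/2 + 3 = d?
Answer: -15533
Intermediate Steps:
X(d) = -6 + 2*d
a(c) = -2 + c (a(c) = (-6 + 2*(2 + c)) - c = (-6 + (4 + 2*c)) - c = (-2 + 2*c) - c = -2 + c)
j(o) = -51 - 2*o (j(o) = -7 - 2*(o + 22) = -7 - 2*(22 + o) = -7 + (-44 - 2*o) = -51 - 2*o)
j(a(1))*(442 - 125) = (-51 - 2*(-2 + 1))*(442 - 125) = (-51 - 2*(-1))*317 = (-51 + 2)*317 = -49*317 = -15533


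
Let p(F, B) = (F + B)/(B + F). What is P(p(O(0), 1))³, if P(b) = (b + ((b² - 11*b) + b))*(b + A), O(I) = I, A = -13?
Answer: 884736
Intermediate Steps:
p(F, B) = 1 (p(F, B) = (B + F)/(B + F) = 1)
P(b) = (-13 + b)*(b² - 9*b) (P(b) = (b + ((b² - 11*b) + b))*(b - 13) = (b + (b² - 10*b))*(-13 + b) = (b² - 9*b)*(-13 + b) = (-13 + b)*(b² - 9*b))
P(p(O(0), 1))³ = (1*(117 + 1² - 22*1))³ = (1*(117 + 1 - 22))³ = (1*96)³ = 96³ = 884736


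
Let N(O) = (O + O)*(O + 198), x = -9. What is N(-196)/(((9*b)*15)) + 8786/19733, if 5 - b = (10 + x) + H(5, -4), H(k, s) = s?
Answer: -747724/2663955 ≈ -0.28068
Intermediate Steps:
b = 8 (b = 5 - ((10 - 9) - 4) = 5 - (1 - 4) = 5 - 1*(-3) = 5 + 3 = 8)
N(O) = 2*O*(198 + O) (N(O) = (2*O)*(198 + O) = 2*O*(198 + O))
N(-196)/(((9*b)*15)) + 8786/19733 = (2*(-196)*(198 - 196))/(((9*8)*15)) + 8786/19733 = (2*(-196)*2)/((72*15)) + 8786*(1/19733) = -784/1080 + 8786/19733 = -784*1/1080 + 8786/19733 = -98/135 + 8786/19733 = -747724/2663955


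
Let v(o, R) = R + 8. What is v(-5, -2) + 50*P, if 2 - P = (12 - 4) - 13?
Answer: 356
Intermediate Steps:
P = 7 (P = 2 - ((12 - 4) - 13) = 2 - (8 - 13) = 2 - 1*(-5) = 2 + 5 = 7)
v(o, R) = 8 + R
v(-5, -2) + 50*P = (8 - 2) + 50*7 = 6 + 350 = 356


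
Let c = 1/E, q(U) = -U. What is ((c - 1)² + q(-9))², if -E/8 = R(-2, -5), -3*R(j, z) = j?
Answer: 7102225/65536 ≈ 108.37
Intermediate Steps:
R(j, z) = -j/3
E = -16/3 (E = -(-8)*(-2)/3 = -8*⅔ = -16/3 ≈ -5.3333)
c = -3/16 (c = 1/(-16/3) = 1*(-3/16) = -3/16 ≈ -0.18750)
((c - 1)² + q(-9))² = ((-3/16 - 1)² - 1*(-9))² = ((-19/16)² + 9)² = (361/256 + 9)² = (2665/256)² = 7102225/65536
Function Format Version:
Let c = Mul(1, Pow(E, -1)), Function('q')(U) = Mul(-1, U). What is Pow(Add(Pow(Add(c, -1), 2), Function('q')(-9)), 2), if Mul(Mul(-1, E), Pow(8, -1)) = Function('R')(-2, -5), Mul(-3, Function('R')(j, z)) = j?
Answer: Rational(7102225, 65536) ≈ 108.37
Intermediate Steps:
Function('R')(j, z) = Mul(Rational(-1, 3), j)
E = Rational(-16, 3) (E = Mul(-8, Mul(Rational(-1, 3), -2)) = Mul(-8, Rational(2, 3)) = Rational(-16, 3) ≈ -5.3333)
c = Rational(-3, 16) (c = Mul(1, Pow(Rational(-16, 3), -1)) = Mul(1, Rational(-3, 16)) = Rational(-3, 16) ≈ -0.18750)
Pow(Add(Pow(Add(c, -1), 2), Function('q')(-9)), 2) = Pow(Add(Pow(Add(Rational(-3, 16), -1), 2), Mul(-1, -9)), 2) = Pow(Add(Pow(Rational(-19, 16), 2), 9), 2) = Pow(Add(Rational(361, 256), 9), 2) = Pow(Rational(2665, 256), 2) = Rational(7102225, 65536)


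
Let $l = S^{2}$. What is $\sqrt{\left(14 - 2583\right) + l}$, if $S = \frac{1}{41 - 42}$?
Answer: $2 i \sqrt{642} \approx 50.675 i$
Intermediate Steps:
$S = -1$ ($S = \frac{1}{-1} = -1$)
$l = 1$ ($l = \left(-1\right)^{2} = 1$)
$\sqrt{\left(14 - 2583\right) + l} = \sqrt{\left(14 - 2583\right) + 1} = \sqrt{-2569 + 1} = \sqrt{-2568} = 2 i \sqrt{642}$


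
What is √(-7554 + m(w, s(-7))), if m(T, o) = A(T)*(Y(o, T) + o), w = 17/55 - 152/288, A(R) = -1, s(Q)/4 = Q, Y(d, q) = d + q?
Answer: I*√816508385/330 ≈ 86.59*I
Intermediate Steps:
s(Q) = 4*Q
w = -433/1980 (w = 17*(1/55) - 152*1/288 = 17/55 - 19/36 = -433/1980 ≈ -0.21869)
m(T, o) = -T - 2*o (m(T, o) = -((o + T) + o) = -((T + o) + o) = -(T + 2*o) = -T - 2*o)
√(-7554 + m(w, s(-7))) = √(-7554 + (-1*(-433/1980) - 8*(-7))) = √(-7554 + (433/1980 - 2*(-28))) = √(-7554 + (433/1980 + 56)) = √(-7554 + 111313/1980) = √(-14845607/1980) = I*√816508385/330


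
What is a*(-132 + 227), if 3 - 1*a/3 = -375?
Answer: 107730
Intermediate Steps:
a = 1134 (a = 9 - 3*(-375) = 9 + 1125 = 1134)
a*(-132 + 227) = 1134*(-132 + 227) = 1134*95 = 107730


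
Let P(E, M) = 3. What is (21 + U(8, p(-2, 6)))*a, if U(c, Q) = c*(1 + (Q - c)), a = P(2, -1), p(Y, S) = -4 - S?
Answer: -345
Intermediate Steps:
a = 3
U(c, Q) = c*(1 + Q - c)
(21 + U(8, p(-2, 6)))*a = (21 + 8*(1 + (-4 - 1*6) - 1*8))*3 = (21 + 8*(1 + (-4 - 6) - 8))*3 = (21 + 8*(1 - 10 - 8))*3 = (21 + 8*(-17))*3 = (21 - 136)*3 = -115*3 = -345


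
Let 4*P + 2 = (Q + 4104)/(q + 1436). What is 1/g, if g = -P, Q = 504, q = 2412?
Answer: 962/193 ≈ 4.9845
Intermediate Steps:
P = -193/962 (P = -½ + ((504 + 4104)/(2412 + 1436))/4 = -½ + (4608/3848)/4 = -½ + (4608*(1/3848))/4 = -½ + (¼)*(576/481) = -½ + 144/481 = -193/962 ≈ -0.20062)
g = 193/962 (g = -1*(-193/962) = 193/962 ≈ 0.20062)
1/g = 1/(193/962) = 962/193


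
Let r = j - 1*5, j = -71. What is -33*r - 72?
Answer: 2436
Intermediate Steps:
r = -76 (r = -71 - 1*5 = -71 - 5 = -76)
-33*r - 72 = -33*(-76) - 72 = 2508 - 72 = 2436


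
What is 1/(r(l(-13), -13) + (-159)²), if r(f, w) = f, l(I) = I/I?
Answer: 1/25282 ≈ 3.9554e-5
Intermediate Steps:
l(I) = 1
1/(r(l(-13), -13) + (-159)²) = 1/(1 + (-159)²) = 1/(1 + 25281) = 1/25282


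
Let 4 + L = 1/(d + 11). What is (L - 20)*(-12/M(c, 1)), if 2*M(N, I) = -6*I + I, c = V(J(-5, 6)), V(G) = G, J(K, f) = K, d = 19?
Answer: -2876/25 ≈ -115.04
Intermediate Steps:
c = -5
L = -119/30 (L = -4 + 1/(19 + 11) = -4 + 1/30 = -119/30 ≈ -3.9667)
M(N, I) = -5*I/2 (M(N, I) = (-6*I + I)/2 = (-5*I)/2 = -5*I/2)
(L - 20)*(-12/M(c, 1)) = (-119/30 - 20)*(-12/((-5/2*1))) = -(-1438)/(5*(-5/2)) = -(-1438)*(-2)/(5*5) = -719/30*24/5 = -2876/25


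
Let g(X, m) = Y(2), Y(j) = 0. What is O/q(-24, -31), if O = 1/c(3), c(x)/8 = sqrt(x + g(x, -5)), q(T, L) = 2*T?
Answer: -sqrt(3)/1152 ≈ -0.0015035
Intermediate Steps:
g(X, m) = 0
c(x) = 8*sqrt(x) (c(x) = 8*sqrt(x + 0) = 8*sqrt(x))
O = sqrt(3)/24 (O = 1/(8*sqrt(3)) = sqrt(3)/24 ≈ 0.072169)
O/q(-24, -31) = (sqrt(3)/24)/((2*(-24))) = (sqrt(3)/24)/(-48) = (sqrt(3)/24)*(-1/48) = -sqrt(3)/1152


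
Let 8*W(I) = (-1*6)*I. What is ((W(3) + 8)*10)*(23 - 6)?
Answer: 1955/2 ≈ 977.50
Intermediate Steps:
W(I) = -3*I/4 (W(I) = ((-1*6)*I)/8 = (-6*I)/8 = -3*I/4)
((W(3) + 8)*10)*(23 - 6) = ((-¾*3 + 8)*10)*(23 - 6) = ((-9/4 + 8)*10)*17 = ((23/4)*10)*17 = (115/2)*17 = 1955/2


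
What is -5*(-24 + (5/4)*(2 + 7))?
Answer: 255/4 ≈ 63.750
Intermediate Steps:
-5*(-24 + (5/4)*(2 + 7)) = -5*(-24 + (5*(1/4))*9) = -5*(-24 + (5/4)*9) = -5*(-24 + 45/4) = -5*(-51/4) = 255/4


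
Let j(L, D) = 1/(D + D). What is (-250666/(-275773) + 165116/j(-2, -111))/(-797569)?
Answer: 10108666445630/219947995837 ≈ 45.959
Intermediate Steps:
j(L, D) = 1/(2*D)
(-250666/(-275773) + 165116/j(-2, -111))/(-797569) = (-250666/(-275773) + 165116/(((½)/(-111))))/(-797569) = (-250666*(-1/275773) + 165116/(((½)*(-1/111))))*(-1/797569) = (250666/275773 + 165116/(-1/222))*(-1/797569) = (250666/275773 + 165116*(-222))*(-1/797569) = (250666/275773 - 36655752)*(-1/797569) = -10108666445630/275773*(-1/797569) = 10108666445630/219947995837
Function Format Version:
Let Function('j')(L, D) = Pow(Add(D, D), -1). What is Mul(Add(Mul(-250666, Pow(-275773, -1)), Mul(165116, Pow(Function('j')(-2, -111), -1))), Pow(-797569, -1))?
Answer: Rational(10108666445630, 219947995837) ≈ 45.959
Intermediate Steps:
Function('j')(L, D) = Mul(Rational(1, 2), Pow(D, -1)) (Function('j')(L, D) = Pow(Mul(2, D), -1) = Mul(Rational(1, 2), Pow(D, -1)))
Mul(Add(Mul(-250666, Pow(-275773, -1)), Mul(165116, Pow(Function('j')(-2, -111), -1))), Pow(-797569, -1)) = Mul(Add(Mul(-250666, Pow(-275773, -1)), Mul(165116, Pow(Mul(Rational(1, 2), Pow(-111, -1)), -1))), Pow(-797569, -1)) = Mul(Add(Mul(-250666, Rational(-1, 275773)), Mul(165116, Pow(Mul(Rational(1, 2), Rational(-1, 111)), -1))), Rational(-1, 797569)) = Mul(Add(Rational(250666, 275773), Mul(165116, Pow(Rational(-1, 222), -1))), Rational(-1, 797569)) = Mul(Add(Rational(250666, 275773), Mul(165116, -222)), Rational(-1, 797569)) = Mul(Add(Rational(250666, 275773), -36655752), Rational(-1, 797569)) = Mul(Rational(-10108666445630, 275773), Rational(-1, 797569)) = Rational(10108666445630, 219947995837)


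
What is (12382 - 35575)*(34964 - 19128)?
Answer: -367284348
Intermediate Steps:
(12382 - 35575)*(34964 - 19128) = -23193*15836 = -367284348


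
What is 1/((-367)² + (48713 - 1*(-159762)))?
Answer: 1/343164 ≈ 2.9141e-6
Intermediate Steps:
1/((-367)² + (48713 - 1*(-159762))) = 1/(134689 + (48713 + 159762)) = 1/(134689 + 208475) = 1/343164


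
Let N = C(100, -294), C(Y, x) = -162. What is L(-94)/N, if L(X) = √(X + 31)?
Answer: -I*√7/54 ≈ -0.048995*I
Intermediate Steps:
N = -162
L(X) = √(31 + X)
L(-94)/N = √(31 - 94)/(-162) = √(-63)*(-1/162) = (3*I*√7)*(-1/162) = -I*√7/54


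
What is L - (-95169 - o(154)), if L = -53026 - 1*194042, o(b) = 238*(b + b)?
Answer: -78595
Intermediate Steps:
o(b) = 476*b (o(b) = 238*(2*b) = 476*b)
L = -247068 (L = -53026 - 194042 = -247068)
L - (-95169 - o(154)) = -247068 - (-95169 - 476*154) = -247068 - (-95169 - 1*73304) = -247068 - (-95169 - 73304) = -247068 - 1*(-168473) = -247068 + 168473 = -78595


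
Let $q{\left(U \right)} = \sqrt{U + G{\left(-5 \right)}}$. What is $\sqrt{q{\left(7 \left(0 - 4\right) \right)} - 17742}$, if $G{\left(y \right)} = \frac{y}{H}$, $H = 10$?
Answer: $\frac{\sqrt{-70968 + 2 i \sqrt{114}}}{2} \approx 0.02004 + 133.2 i$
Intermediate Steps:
$G{\left(y \right)} = \frac{y}{10}$
$q{\left(U \right)} = \sqrt{- \frac{1}{2} + U}$ ($q{\left(U \right)} = \sqrt{U + \frac{1}{10} \left(-5\right)} = \sqrt{U - \frac{1}{2}} = \sqrt{- \frac{1}{2} + U}$)
$\sqrt{q{\left(7 \left(0 - 4\right) \right)} - 17742} = \sqrt{\frac{\sqrt{-2 + 4 \cdot 7 \left(0 - 4\right)}}{2} - 17742} = \sqrt{\frac{\sqrt{-2 + 4 \cdot 7 \left(-4\right)}}{2} - 17742} = \sqrt{\frac{\sqrt{-2 + 4 \left(-28\right)}}{2} - 17742} = \sqrt{\frac{\sqrt{-2 - 112}}{2} - 17742} = \sqrt{\frac{\sqrt{-114}}{2} - 17742} = \sqrt{\frac{i \sqrt{114}}{2} - 17742} = \sqrt{-17742 + \frac{i \sqrt{114}}{2}}$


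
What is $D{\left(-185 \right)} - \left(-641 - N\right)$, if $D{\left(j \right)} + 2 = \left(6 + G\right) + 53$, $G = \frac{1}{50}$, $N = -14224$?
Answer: $- \frac{676299}{50} \approx -13526.0$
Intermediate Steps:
$G = \frac{1}{50} \approx 0.02$
$D{\left(j \right)} = \frac{2851}{50}$ ($D{\left(j \right)} = -2 + \left(\left(6 + \frac{1}{50}\right) + 53\right) = -2 + \left(\frac{301}{50} + 53\right) = -2 + \frac{2951}{50} = \frac{2851}{50}$)
$D{\left(-185 \right)} - \left(-641 - N\right) = \frac{2851}{50} - \left(-641 - -14224\right) = \frac{2851}{50} - \left(-641 + 14224\right) = \frac{2851}{50} - 13583 = - \frac{676299}{50}$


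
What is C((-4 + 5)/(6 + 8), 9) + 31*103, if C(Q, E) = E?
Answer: 3202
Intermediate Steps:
C((-4 + 5)/(6 + 8), 9) + 31*103 = 9 + 31*103 = 9 + 3193 = 3202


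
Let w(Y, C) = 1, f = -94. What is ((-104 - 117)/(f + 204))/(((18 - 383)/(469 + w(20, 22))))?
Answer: 10387/4015 ≈ 2.5870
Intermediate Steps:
((-104 - 117)/(f + 204))/(((18 - 383)/(469 + w(20, 22)))) = ((-104 - 117)/(-94 + 204))/(((18 - 383)/(469 + 1))) = (-221/110)/((-365/470)) = (-221*1/110)/((-365*1/470)) = -221/(110*(-73/94)) = -221/110*(-94/73) = 10387/4015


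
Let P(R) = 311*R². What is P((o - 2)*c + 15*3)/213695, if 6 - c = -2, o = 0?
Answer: 261551/213695 ≈ 1.2239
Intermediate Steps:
c = 8 (c = 6 - 1*(-2) = 6 + 2 = 8)
P((o - 2)*c + 15*3)/213695 = (311*((0 - 2)*8 + 15*3)²)/213695 = (311*(-2*8 + 45)²)*(1/213695) = (311*(-16 + 45)²)*(1/213695) = (311*29²)*(1/213695) = (311*841)*(1/213695) = 261551*(1/213695) = 261551/213695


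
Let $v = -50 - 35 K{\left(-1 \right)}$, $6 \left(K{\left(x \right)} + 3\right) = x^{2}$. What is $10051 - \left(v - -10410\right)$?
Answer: $- \frac{2449}{6} \approx -408.17$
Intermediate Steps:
$K{\left(x \right)} = -3 + \frac{x^{2}}{6}$
$v = \frac{295}{6}$ ($v = -50 - 35 \left(-3 + \frac{\left(-1\right)^{2}}{6}\right) = -50 - 35 \left(-3 + \frac{1}{6} \cdot 1\right) = -50 - 35 \left(-3 + \frac{1}{6}\right) = -50 - - \frac{595}{6} = -50 + \frac{595}{6} = \frac{295}{6} \approx 49.167$)
$10051 - \left(v - -10410\right) = 10051 - \left(\frac{295}{6} - -10410\right) = 10051 - \left(\frac{295}{6} + 10410\right) = 10051 - \frac{62755}{6} = - \frac{2449}{6}$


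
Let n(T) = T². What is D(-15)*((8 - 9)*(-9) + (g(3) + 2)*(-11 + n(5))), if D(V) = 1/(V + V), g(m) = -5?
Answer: 11/10 ≈ 1.1000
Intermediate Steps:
D(V) = 1/(2*V)
D(-15)*((8 - 9)*(-9) + (g(3) + 2)*(-11 + n(5))) = ((½)/(-15))*((8 - 9)*(-9) + (-5 + 2)*(-11 + 5²)) = ((½)*(-1/15))*(-1*(-9) - 3*(-11 + 25)) = -(9 - 3*14)/30 = -(9 - 42)/30 = -1/30*(-33) = 11/10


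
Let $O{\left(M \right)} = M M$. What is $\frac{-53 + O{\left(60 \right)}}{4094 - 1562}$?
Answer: $\frac{3547}{2532} \approx 1.4009$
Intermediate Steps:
$O{\left(M \right)} = M^{2}$
$\frac{-53 + O{\left(60 \right)}}{4094 - 1562} = \frac{-53 + 60^{2}}{4094 - 1562} = \frac{-53 + 3600}{2532} = 3547 \cdot \frac{1}{2532} = \frac{3547}{2532}$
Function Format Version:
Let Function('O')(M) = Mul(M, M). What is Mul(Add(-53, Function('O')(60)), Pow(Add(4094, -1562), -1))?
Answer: Rational(3547, 2532) ≈ 1.4009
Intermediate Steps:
Function('O')(M) = Pow(M, 2)
Mul(Add(-53, Function('O')(60)), Pow(Add(4094, -1562), -1)) = Mul(Add(-53, Pow(60, 2)), Pow(Add(4094, -1562), -1)) = Mul(Add(-53, 3600), Pow(2532, -1)) = Mul(3547, Rational(1, 2532)) = Rational(3547, 2532)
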